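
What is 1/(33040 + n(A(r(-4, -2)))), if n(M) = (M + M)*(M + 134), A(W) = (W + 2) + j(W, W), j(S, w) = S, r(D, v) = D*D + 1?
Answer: 1/45280 ≈ 2.2085e-5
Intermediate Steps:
r(D, v) = 1 + D² (r(D, v) = D² + 1 = 1 + D²)
A(W) = 2 + 2*W (A(W) = (W + 2) + W = (2 + W) + W = 2 + 2*W)
n(M) = 2*M*(134 + M) (n(M) = (2*M)*(134 + M) = 2*M*(134 + M))
1/(33040 + n(A(r(-4, -2)))) = 1/(33040 + 2*(2 + 2*(1 + (-4)²))*(134 + (2 + 2*(1 + (-4)²)))) = 1/(33040 + 2*(2 + 2*(1 + 16))*(134 + (2 + 2*(1 + 16)))) = 1/(33040 + 2*(2 + 2*17)*(134 + (2 + 2*17))) = 1/(33040 + 2*(2 + 34)*(134 + (2 + 34))) = 1/(33040 + 2*36*(134 + 36)) = 1/(33040 + 2*36*170) = 1/(33040 + 12240) = 1/45280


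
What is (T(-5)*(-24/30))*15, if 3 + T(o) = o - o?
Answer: 36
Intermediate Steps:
T(o) = -3 (T(o) = -3 + (o - o) = -3 + 0 = -3)
(T(-5)*(-24/30))*15 = -(-72)/30*15 = -3*(-⅘)*15 = (12/5)*15 = 36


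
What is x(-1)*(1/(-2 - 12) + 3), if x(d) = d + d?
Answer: -41/7 ≈ -5.8571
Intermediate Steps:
x(d) = 2*d
x(-1)*(1/(-2 - 12) + 3) = (2*(-1))*(1/(-2 - 12) + 3) = -2*(1/(-14) + 3) = -2*(-1/14 + 3) = -2*41/14 = -41/7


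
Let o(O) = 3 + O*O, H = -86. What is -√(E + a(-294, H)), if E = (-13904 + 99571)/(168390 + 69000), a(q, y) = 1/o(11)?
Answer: -√19980109647705/7359090 ≈ -0.60740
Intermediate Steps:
o(O) = 3 + O²
a(q, y) = 1/124 (a(q, y) = 1/(3 + 11²) = 1/(3 + 121) = 1/124)
E = 85667/237390 ≈ 0.36087
-√(E + a(-294, H)) = -√(85667/237390 + 1/124) = -√(5430049/14718180) = -√19980109647705/7359090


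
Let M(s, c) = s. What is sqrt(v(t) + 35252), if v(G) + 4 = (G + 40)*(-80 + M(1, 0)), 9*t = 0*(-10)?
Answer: 2*sqrt(8022) ≈ 179.13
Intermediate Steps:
t = 0 (t = (0*(-10))/9 = (1/9)*0 = 0)
v(G) = -3164 - 79*G (v(G) = -4 + (G + 40)*(-80 + 1) = -4 + (40 + G)*(-79) = -4 + (-3160 - 79*G) = -3164 - 79*G)
sqrt(v(t) + 35252) = sqrt((-3164 - 79*0) + 35252) = sqrt((-3164 + 0) + 35252) = sqrt(-3164 + 35252) = sqrt(32088) = 2*sqrt(8022)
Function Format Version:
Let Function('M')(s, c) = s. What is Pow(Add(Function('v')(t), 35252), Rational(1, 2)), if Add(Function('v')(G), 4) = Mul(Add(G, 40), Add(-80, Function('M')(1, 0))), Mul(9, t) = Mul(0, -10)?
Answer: Mul(2, Pow(8022, Rational(1, 2))) ≈ 179.13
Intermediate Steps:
t = 0 (t = Mul(Rational(1, 9), Mul(0, -10)) = Mul(Rational(1, 9), 0) = 0)
Function('v')(G) = Add(-3164, Mul(-79, G)) (Function('v')(G) = Add(-4, Mul(Add(G, 40), Add(-80, 1))) = Add(-4, Mul(Add(40, G), -79)) = Add(-4, Add(-3160, Mul(-79, G))) = Add(-3164, Mul(-79, G)))
Pow(Add(Function('v')(t), 35252), Rational(1, 2)) = Pow(Add(Add(-3164, Mul(-79, 0)), 35252), Rational(1, 2)) = Pow(Add(Add(-3164, 0), 35252), Rational(1, 2)) = Pow(Add(-3164, 35252), Rational(1, 2)) = Pow(32088, Rational(1, 2)) = Mul(2, Pow(8022, Rational(1, 2)))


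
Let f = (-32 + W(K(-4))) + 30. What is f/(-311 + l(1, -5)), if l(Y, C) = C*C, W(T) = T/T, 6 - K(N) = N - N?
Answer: 1/286 ≈ 0.0034965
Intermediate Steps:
K(N) = 6 (K(N) = 6 - (N - N) = 6 - 1*0 = 6 + 0 = 6)
W(T) = 1
l(Y, C) = C²
f = -1 (f = (-32 + 1) + 30 = -31 + 30 = -1)
f/(-311 + l(1, -5)) = -1/(-311 + (-5)²) = -1/(-311 + 25) = -1/(-286) = -1*(-1/286) = 1/286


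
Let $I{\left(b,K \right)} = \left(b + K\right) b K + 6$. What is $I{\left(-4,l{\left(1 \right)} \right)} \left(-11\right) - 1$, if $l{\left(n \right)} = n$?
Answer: $-199$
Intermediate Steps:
$I{\left(b,K \right)} = 6 + K b \left(K + b\right)$ ($I{\left(b,K \right)} = \left(K + b\right) b K + 6 = b \left(K + b\right) K + 6 = K b \left(K + b\right) + 6 = 6 + K b \left(K + b\right)$)
$I{\left(-4,l{\left(1 \right)} \right)} \left(-11\right) - 1 = \left(6 + 1 \left(-4\right)^{2} - 4 \cdot 1^{2}\right) \left(-11\right) - 1 = \left(6 + 1 \cdot 16 - 4\right) \left(-11\right) - 1 = \left(6 + 16 - 4\right) \left(-11\right) - 1 = 18 \left(-11\right) - 1 = -198 - 1 = -199$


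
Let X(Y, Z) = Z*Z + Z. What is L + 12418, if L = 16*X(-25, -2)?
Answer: 12450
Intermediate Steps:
X(Y, Z) = Z + Z**2 (X(Y, Z) = Z**2 + Z = Z + Z**2)
L = 32 (L = 16*(-2*(1 - 2)) = 16*(-2*(-1)) = 16*2 = 32)
L + 12418 = 32 + 12418 = 12450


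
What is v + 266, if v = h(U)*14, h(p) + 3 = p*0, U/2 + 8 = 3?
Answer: 224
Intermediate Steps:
U = -10 (U = -16 + 2*3 = -16 + 6 = -10)
h(p) = -3 (h(p) = -3 + p*0 = -3 + 0 = -3)
v = -42 (v = -3*14 = -42)
v + 266 = -42 + 266 = 224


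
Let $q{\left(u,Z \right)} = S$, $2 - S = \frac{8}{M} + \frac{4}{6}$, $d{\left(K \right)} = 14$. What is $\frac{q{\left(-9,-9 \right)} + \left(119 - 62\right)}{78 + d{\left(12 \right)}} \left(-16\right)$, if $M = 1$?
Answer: $- \frac{604}{69} \approx -8.7536$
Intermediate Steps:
$S = - \frac{20}{3}$ ($S = 2 - \left(\frac{8}{1} + \frac{4}{6}\right) = 2 - \left(8 \cdot 1 + 4 \cdot \frac{1}{6}\right) = 2 - \left(8 + \frac{2}{3}\right) = 2 - \frac{26}{3} = - \frac{20}{3} \approx -6.6667$)
$q{\left(u,Z \right)} = - \frac{20}{3}$
$\frac{q{\left(-9,-9 \right)} + \left(119 - 62\right)}{78 + d{\left(12 \right)}} \left(-16\right) = \frac{- \frac{20}{3} + \left(119 - 62\right)}{78 + 14} \left(-16\right) = \frac{- \frac{20}{3} + 57}{92} \left(-16\right) = \frac{151}{3} \cdot \frac{1}{92} \left(-16\right) = \frac{151}{276} \left(-16\right) = - \frac{604}{69}$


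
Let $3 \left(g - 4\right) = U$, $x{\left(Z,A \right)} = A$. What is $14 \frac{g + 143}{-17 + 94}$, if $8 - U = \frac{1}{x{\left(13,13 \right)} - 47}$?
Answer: $\frac{5089}{187} \approx 27.214$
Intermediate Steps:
$U = \frac{273}{34}$ ($U = 8 - \frac{1}{13 - 47} = 8 - \frac{1}{-34} = 8 - - \frac{1}{34} = 8 + \frac{1}{34} = \frac{273}{34} \approx 8.0294$)
$g = \frac{227}{34}$ ($g = 4 + \frac{1}{3} \cdot \frac{273}{34} = 4 + \frac{91}{34} = \frac{227}{34} \approx 6.6765$)
$14 \frac{g + 143}{-17 + 94} = 14 \frac{\frac{227}{34} + 143}{-17 + 94} = 14 \frac{5089}{34 \cdot 77} = 14 \cdot \frac{5089}{34} \cdot \frac{1}{77} = 14 \cdot \frac{727}{374} = \frac{5089}{187}$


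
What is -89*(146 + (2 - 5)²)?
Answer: -13795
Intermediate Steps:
-89*(146 + (2 - 5)²) = -89*(146 + (-3)²) = -89*(146 + 9) = -89*155 = -13795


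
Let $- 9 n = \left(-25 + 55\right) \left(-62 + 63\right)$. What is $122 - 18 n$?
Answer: $182$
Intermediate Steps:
$n = - \frac{10}{3}$ ($n = - \frac{\left(-25 + 55\right) \left(-62 + 63\right)}{9} = - \frac{30 \cdot 1}{9} = \left(- \frac{1}{9}\right) 30 = - \frac{10}{3} \approx -3.3333$)
$122 - 18 n = 122 - -60 = 122 + 60 = 182$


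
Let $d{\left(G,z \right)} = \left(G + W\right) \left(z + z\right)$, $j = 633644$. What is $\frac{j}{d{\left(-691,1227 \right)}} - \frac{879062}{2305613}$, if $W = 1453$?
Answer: $- \frac{45715596251}{1077844104531} \approx -0.042414$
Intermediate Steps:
$d{\left(G,z \right)} = 2 z \left(1453 + G\right)$ ($d{\left(G,z \right)} = \left(G + 1453\right) \left(z + z\right) = \left(1453 + G\right) 2 z = 2 z \left(1453 + G\right)$)
$\frac{j}{d{\left(-691,1227 \right)}} - \frac{879062}{2305613} = \frac{633644}{2 \cdot 1227 \left(1453 - 691\right)} - \frac{879062}{2305613} = \frac{633644}{2 \cdot 1227 \cdot 762} - \frac{879062}{2305613} = \frac{633644}{1869948} - \frac{879062}{2305613} = 633644 \cdot \frac{1}{1869948} - \frac{879062}{2305613} = \frac{158411}{467487} - \frac{879062}{2305613} = - \frac{45715596251}{1077844104531}$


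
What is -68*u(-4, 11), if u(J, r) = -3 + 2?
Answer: 68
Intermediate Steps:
u(J, r) = -1
-68*u(-4, 11) = -68*(-1) = 68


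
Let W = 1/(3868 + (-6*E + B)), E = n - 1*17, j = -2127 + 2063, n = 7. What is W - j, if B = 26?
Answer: 253057/3954 ≈ 64.000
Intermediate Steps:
j = -64
E = -10 (E = 7 - 1*17 = 7 - 17 = -10)
W = 1/3954 (W = 1/(3868 + (-6*(-10) + 26)) = 1/(3868 + (60 + 26)) = 1/(3868 + 86) = 1/3954 ≈ 0.00025291)
W - j = 1/3954 - 1*(-64) = 1/3954 + 64 = 253057/3954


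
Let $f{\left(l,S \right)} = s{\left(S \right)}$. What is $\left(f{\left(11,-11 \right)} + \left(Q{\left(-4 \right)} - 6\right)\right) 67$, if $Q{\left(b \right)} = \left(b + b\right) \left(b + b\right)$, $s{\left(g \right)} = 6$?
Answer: $4288$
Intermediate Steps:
$f{\left(l,S \right)} = 6$
$Q{\left(b \right)} = 4 b^{2}$ ($Q{\left(b \right)} = 2 b 2 b = 4 b^{2}$)
$\left(f{\left(11,-11 \right)} + \left(Q{\left(-4 \right)} - 6\right)\right) 67 = \left(6 - \left(6 - 4 \left(-4\right)^{2}\right)\right) 67 = \left(6 + \left(4 \cdot 16 - 6\right)\right) 67 = \left(6 + \left(64 - 6\right)\right) 67 = \left(6 + 58\right) 67 = 64 \cdot 67 = 4288$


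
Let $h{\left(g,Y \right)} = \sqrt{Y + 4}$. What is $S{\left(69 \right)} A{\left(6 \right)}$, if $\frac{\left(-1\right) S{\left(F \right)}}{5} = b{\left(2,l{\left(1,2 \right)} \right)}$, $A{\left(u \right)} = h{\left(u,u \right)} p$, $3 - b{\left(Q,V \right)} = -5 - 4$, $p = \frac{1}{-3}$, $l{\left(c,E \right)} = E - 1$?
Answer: $20 \sqrt{10} \approx 63.246$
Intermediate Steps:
$h{\left(g,Y \right)} = \sqrt{4 + Y}$
$l{\left(c,E \right)} = -1 + E$
$p = - \frac{1}{3} \approx -0.33333$
$b{\left(Q,V \right)} = 12$ ($b{\left(Q,V \right)} = 3 - \left(-5 - 4\right) = 3 - -9 = 3 + 9 = 12$)
$A{\left(u \right)} = - \frac{\sqrt{4 + u}}{3}$ ($A{\left(u \right)} = \sqrt{4 + u} \left(- \frac{1}{3}\right) = - \frac{\sqrt{4 + u}}{3}$)
$S{\left(F \right)} = -60$ ($S{\left(F \right)} = \left(-5\right) 12 = -60$)
$S{\left(69 \right)} A{\left(6 \right)} = - 60 \left(- \frac{\sqrt{4 + 6}}{3}\right) = - 60 \left(- \frac{\sqrt{10}}{3}\right) = 20 \sqrt{10}$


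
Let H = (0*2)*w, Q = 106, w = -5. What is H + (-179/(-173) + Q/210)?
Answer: 27964/18165 ≈ 1.5394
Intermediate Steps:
H = 0 (H = (0*2)*(-5) = 0*(-5) = 0)
H + (-179/(-173) + Q/210) = 0 + (-179/(-173) + 106/210) = 0 + (-179*(-1/173) + 106*(1/210)) = 0 + (179/173 + 53/105) = 0 + 27964/18165 = 27964/18165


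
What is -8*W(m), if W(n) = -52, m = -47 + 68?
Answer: 416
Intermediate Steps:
m = 21
-8*W(m) = -8*(-52) = 416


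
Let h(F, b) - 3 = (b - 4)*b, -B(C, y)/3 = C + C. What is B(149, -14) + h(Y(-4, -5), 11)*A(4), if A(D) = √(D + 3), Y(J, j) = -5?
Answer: -894 + 80*√7 ≈ -682.34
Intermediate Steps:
B(C, y) = -6*C (B(C, y) = -3*(C + C) = -6*C)
A(D) = √(3 + D)
h(F, b) = 3 + b*(-4 + b) (h(F, b) = 3 + (b - 4)*b = 3 + (-4 + b)*b = 3 + b*(-4 + b))
B(149, -14) + h(Y(-4, -5), 11)*A(4) = -6*149 + (3 + 11² - 4*11)*√(3 + 4) = -894 + (3 + 121 - 44)*√7 = -894 + 80*√7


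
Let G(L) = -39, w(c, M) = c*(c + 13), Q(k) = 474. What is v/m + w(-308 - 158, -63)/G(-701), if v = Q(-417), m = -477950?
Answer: -212857189/39325 ≈ -5412.8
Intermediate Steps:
v = 474
w(c, M) = c*(13 + c)
v/m + w(-308 - 158, -63)/G(-701) = 474/(-477950) + ((-308 - 158)*(13 + (-308 - 158)))/(-39) = 474*(-1/477950) - 466*(13 - 466)*(-1/39) = -3/3025 - 466*(-453)*(-1/39) = -3/3025 + 211098*(-1/39) = -3/3025 - 70366/13 = -212857189/39325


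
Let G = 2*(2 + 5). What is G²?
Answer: 196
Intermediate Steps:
G = 14 (G = 2*7 = 14)
G² = 14² = 196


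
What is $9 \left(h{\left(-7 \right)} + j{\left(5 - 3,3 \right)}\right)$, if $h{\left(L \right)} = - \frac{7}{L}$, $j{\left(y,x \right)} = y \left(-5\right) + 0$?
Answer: $-81$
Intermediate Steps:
$j{\left(y,x \right)} = - 5 y$ ($j{\left(y,x \right)} = - 5 y + 0 = - 5 y$)
$9 \left(h{\left(-7 \right)} + j{\left(5 - 3,3 \right)}\right) = 9 \left(- \frac{7}{-7} - 5 \left(5 - 3\right)\right) = 9 \left(\left(-7\right) \left(- \frac{1}{7}\right) - 10\right) = 9 \left(1 - 10\right) = 9 \left(-9\right) = -81$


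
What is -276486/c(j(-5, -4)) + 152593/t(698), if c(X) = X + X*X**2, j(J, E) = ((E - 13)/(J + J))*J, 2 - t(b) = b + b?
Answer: 136665067/408442 ≈ 334.60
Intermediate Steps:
t(b) = 2 - 2*b (t(b) = 2 - (b + b) = 2 - 2*b)
j(J, E) = -13/2 + E/2 (j(J, E) = ((-13 + E)/((2*J)))*J = ((-13 + E)*(1/(2*J)))*J = ((-13 + E)/(2*J))*J = -13/2 + E/2)
c(X) = X + X**3
-276486/c(j(-5, -4)) + 152593/t(698) = -276486/((-13/2 + (1/2)*(-4)) + (-13/2 + (1/2)*(-4))**3) + 152593/(2 - 2*698) = -276486/((-13/2 - 2) + (-13/2 - 2)**3) + 152593/(2 - 1396) = -276486/(-17/2 + (-17/2)**3) + 152593/(-1394) = -276486/(-17/2 - 4913/8) + 152593*(-1/1394) = -276486/(-4981/8) - 152593/1394 = -276486*(-8/4981) - 152593/1394 = 2211888/4981 - 152593/1394 = 136665067/408442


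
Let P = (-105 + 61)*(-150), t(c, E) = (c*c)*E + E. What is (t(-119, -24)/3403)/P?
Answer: -14162/935825 ≈ -0.015133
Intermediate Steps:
t(c, E) = E + E*c**2 (t(c, E) = c**2*E + E = E*c**2 + E = E + E*c**2)
P = 6600 (P = -44*(-150) = 6600)
(t(-119, -24)/3403)/P = (-24*(1 + (-119)**2)/3403)/6600 = (-24*(1 + 14161)*(1/3403))*(1/6600) = (-24*14162*(1/3403))*(1/6600) = -339888*1/3403*(1/6600) = -339888/3403*1/6600 = -14162/935825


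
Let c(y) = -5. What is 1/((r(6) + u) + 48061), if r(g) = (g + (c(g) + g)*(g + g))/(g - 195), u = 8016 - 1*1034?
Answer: 21/1155901 ≈ 1.8168e-5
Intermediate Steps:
u = 6982 (u = 8016 - 1034 = 6982)
r(g) = (g + 2*g*(-5 + g))/(-195 + g) (r(g) = (g + (-5 + g)*(g + g))/(g - 195) = (g + (-5 + g)*(2*g))/(-195 + g) = (g + 2*g*(-5 + g))/(-195 + g))
1/((r(6) + u) + 48061) = 1/((6*(-9 + 2*6)/(-195 + 6) + 6982) + 48061) = 1/((6*(-9 + 12)/(-189) + 6982) + 48061) = 1/((6*(-1/189)*3 + 6982) + 48061) = 1/((-2/21 + 6982) + 48061) = 1/(146620/21 + 48061) = 1/(1155901/21) = 21/1155901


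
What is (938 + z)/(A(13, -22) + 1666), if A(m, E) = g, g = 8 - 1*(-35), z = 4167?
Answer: 5105/1709 ≈ 2.9871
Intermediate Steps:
g = 43 (g = 8 + 35 = 43)
A(m, E) = 43
(938 + z)/(A(13, -22) + 1666) = (938 + 4167)/(43 + 1666) = 5105/1709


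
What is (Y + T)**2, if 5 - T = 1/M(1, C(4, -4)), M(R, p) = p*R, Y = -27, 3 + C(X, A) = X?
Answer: 529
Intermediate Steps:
C(X, A) = -3 + X
M(R, p) = R*p
T = 4 (T = 5 - 1/(1*(-3 + 4)) = 5 - 1/(1*1) = 5 - 1/1 = 5 - 1*1 = 5 - 1 = 4)
(Y + T)**2 = (-27 + 4)**2 = (-23)**2 = 529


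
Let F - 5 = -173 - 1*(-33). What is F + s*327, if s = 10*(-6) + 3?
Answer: -18774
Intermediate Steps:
s = -57 (s = -60 + 3 = -57)
F = -135 (F = 5 + (-173 - 1*(-33)) = 5 + (-173 + 33) = 5 - 140 = -135)
F + s*327 = -135 - 57*327 = -135 - 18639 = -18774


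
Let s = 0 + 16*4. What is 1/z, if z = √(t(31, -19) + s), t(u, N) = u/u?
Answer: √65/65 ≈ 0.12403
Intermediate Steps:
t(u, N) = 1
s = 64 (s = 0 + 64 = 64)
z = √65 (z = √(1 + 64) = √65 ≈ 8.0623)
1/z = 1/(√65) = √65/65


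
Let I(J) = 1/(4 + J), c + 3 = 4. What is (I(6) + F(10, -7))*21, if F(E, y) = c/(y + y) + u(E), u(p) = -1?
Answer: -102/5 ≈ -20.400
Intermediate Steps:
c = 1 (c = -3 + 4 = 1)
F(E, y) = -1 + 1/(2*y) (F(E, y) = 1/(y + y) - 1 = 1/(2*y) - 1 = -1 + 1/(2*y))
(I(6) + F(10, -7))*21 = (1/(4 + 6) + (½ - 1*(-7))/(-7))*21 = (1/10 - (½ + 7)/7)*21 = (⅒ - ⅐*15/2)*21 = (⅒ - 15/14)*21 = -34/35*21 = -102/5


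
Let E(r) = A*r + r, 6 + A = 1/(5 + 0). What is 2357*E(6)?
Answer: -339408/5 ≈ -67882.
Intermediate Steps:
A = -29/5 (A = -6 + 1/(5 + 0) = -6 + 1/5 = -6 + ⅕ = -29/5 ≈ -5.8000)
E(r) = -24*r/5 (E(r) = -29*r/5 + r = -24*r/5)
2357*E(6) = 2357*(-24/5*6) = 2357*(-144/5) = -339408/5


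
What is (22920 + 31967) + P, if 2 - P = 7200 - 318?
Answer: 48007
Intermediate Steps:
P = -6880 (P = 2 - (7200 - 318) = 2 - 1*6882 = 2 - 6882 = -6880)
(22920 + 31967) + P = (22920 + 31967) - 6880 = 54887 - 6880 = 48007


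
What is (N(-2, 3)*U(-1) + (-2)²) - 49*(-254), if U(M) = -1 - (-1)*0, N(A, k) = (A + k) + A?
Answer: 12451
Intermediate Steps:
N(A, k) = k + 2*A
U(M) = -1 (U(M) = -1 - 1*0 = -1 + 0 = -1)
(N(-2, 3)*U(-1) + (-2)²) - 49*(-254) = ((3 + 2*(-2))*(-1) + (-2)²) - 49*(-254) = ((3 - 4)*(-1) + 4) + 12446 = (-1*(-1) + 4) + 12446 = (1 + 4) + 12446 = 5 + 12446 = 12451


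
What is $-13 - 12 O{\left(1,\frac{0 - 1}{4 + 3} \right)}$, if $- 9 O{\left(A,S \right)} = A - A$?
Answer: $-13$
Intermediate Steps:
$O{\left(A,S \right)} = 0$ ($O{\left(A,S \right)} = - \frac{A - A}{9} = \left(- \frac{1}{9}\right) 0 = 0$)
$-13 - 12 O{\left(1,\frac{0 - 1}{4 + 3} \right)} = -13 - 0 = -13 + 0 = -13$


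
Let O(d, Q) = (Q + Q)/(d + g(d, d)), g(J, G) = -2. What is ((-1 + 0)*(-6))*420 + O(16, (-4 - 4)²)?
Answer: 17704/7 ≈ 2529.1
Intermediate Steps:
O(d, Q) = 2*Q/(-2 + d) (O(d, Q) = (Q + Q)/(d - 2) = (2*Q)/(-2 + d) = 2*Q/(-2 + d))
((-1 + 0)*(-6))*420 + O(16, (-4 - 4)²) = ((-1 + 0)*(-6))*420 + 2*(-4 - 4)²/(-2 + 16) = -1*(-6)*420 + 2*(-8)²/14 = 6*420 + 2*64*(1/14) = 2520 + 64/7 = 17704/7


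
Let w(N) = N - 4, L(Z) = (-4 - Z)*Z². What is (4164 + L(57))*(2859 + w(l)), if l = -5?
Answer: -552971250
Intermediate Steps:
L(Z) = Z²*(-4 - Z)
w(N) = -4 + N
(4164 + L(57))*(2859 + w(l)) = (4164 + 57²*(-4 - 1*57))*(2859 + (-4 - 5)) = (4164 + 3249*(-4 - 57))*(2859 - 9) = (4164 + 3249*(-61))*2850 = (4164 - 198189)*2850 = -194025*2850 = -552971250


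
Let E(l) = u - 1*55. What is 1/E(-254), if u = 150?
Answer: 1/95 ≈ 0.010526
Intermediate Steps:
E(l) = 95 (E(l) = 150 - 1*55 = 150 - 55 = 95)
1/E(-254) = 1/95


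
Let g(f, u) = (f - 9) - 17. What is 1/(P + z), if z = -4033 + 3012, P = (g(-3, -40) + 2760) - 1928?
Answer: -1/218 ≈ -0.0045872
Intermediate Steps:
g(f, u) = -26 + f (g(f, u) = (-9 + f) - 17 = -26 + f)
P = 803 (P = ((-26 - 3) + 2760) - 1928 = (-29 + 2760) - 1928 = 2731 - 1928 = 803)
z = -1021
1/(P + z) = 1/(803 - 1021) = 1/(-218) = -1/218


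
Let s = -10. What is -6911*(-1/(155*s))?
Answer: -6911/1550 ≈ -4.4587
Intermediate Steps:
-6911*(-1/(155*s)) = -6911/((-155*(-10))) = -6911/1550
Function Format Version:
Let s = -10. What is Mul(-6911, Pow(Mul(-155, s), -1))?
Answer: Rational(-6911, 1550) ≈ -4.4587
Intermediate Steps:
Mul(-6911, Pow(Mul(-155, s), -1)) = Mul(-6911, Pow(Mul(-155, -10), -1)) = Mul(-6911, Pow(1550, -1)) = Mul(-6911, Rational(1, 1550)) = Rational(-6911, 1550)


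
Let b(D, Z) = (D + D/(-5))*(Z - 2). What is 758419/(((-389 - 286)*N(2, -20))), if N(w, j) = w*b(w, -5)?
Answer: 758419/15120 ≈ 50.160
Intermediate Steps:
b(D, Z) = 4*D*(-2 + Z)/5 (b(D, Z) = (D + D*(-1/5))*(-2 + Z) = (D - D/5)*(-2 + Z) = (4*D/5)*(-2 + Z) = 4*D*(-2 + Z)/5)
N(w, j) = -28*w**2/5 (N(w, j) = w*(4*w*(-2 - 5)/5) = w*((4/5)*w*(-7)) = w*(-28*w/5) = -28*w**2/5)
758419/(((-389 - 286)*N(2, -20))) = 758419/(((-389 - 286)*(-28/5*2**2))) = 758419/((-(-3780)*4)) = 758419/((-675*(-112/5))) = 758419/15120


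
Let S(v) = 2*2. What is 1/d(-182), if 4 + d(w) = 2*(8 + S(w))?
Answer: 1/20 ≈ 0.050000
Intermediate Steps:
S(v) = 4
d(w) = 20 (d(w) = -4 + 2*(8 + 4) = -4 + 2*12 = -4 + 24 = 20)
1/d(-182) = 1/20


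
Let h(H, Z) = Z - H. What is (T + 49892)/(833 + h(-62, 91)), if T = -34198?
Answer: 7847/493 ≈ 15.917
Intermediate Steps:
(T + 49892)/(833 + h(-62, 91)) = (-34198 + 49892)/(833 + (91 - 1*(-62))) = 15694/(833 + (91 + 62)) = 15694/(833 + 153) = 15694/986 = 15694*(1/986) = 7847/493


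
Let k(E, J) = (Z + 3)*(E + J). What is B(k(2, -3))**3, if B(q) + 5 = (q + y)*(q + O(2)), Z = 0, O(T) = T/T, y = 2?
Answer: -27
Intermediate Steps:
O(T) = 1
k(E, J) = 3*E + 3*J (k(E, J) = (0 + 3)*(E + J) = 3*(E + J) = 3*E + 3*J)
B(q) = -5 + (1 + q)*(2 + q) (B(q) = -5 + (q + 2)*(q + 1) = -5 + (2 + q)*(1 + q) = -5 + (1 + q)*(2 + q))
B(k(2, -3))**3 = (-3 + (3*2 + 3*(-3))**2 + 3*(3*2 + 3*(-3)))**3 = (-3 + (6 - 9)**2 + 3*(6 - 9))**3 = (-3 + (-3)**2 + 3*(-3))**3 = (-3 + 9 - 9)**3 = (-3)**3 = -27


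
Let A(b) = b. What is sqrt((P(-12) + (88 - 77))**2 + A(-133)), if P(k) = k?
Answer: 2*I*sqrt(33) ≈ 11.489*I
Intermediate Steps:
sqrt((P(-12) + (88 - 77))**2 + A(-133)) = sqrt((-12 + (88 - 77))**2 - 133) = sqrt((-12 + 11)**2 - 133) = sqrt((-1)**2 - 133) = sqrt(1 - 133) = sqrt(-132) = 2*I*sqrt(33)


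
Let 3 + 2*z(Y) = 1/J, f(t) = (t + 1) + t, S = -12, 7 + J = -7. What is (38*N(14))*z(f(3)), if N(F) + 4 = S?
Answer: 6536/7 ≈ 933.71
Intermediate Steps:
J = -14 (J = -7 - 7 = -14)
N(F) = -16 (N(F) = -4 - 12 = -16)
f(t) = 1 + 2*t (f(t) = (1 + t) + t = 1 + 2*t)
z(Y) = -43/28 (z(Y) = -3/2 + (½)/(-14) = -3/2 + (½)*(-1/14) = -3/2 - 1/28 = -43/28)
(38*N(14))*z(f(3)) = (38*(-16))*(-43/28) = -608*(-43/28) = 6536/7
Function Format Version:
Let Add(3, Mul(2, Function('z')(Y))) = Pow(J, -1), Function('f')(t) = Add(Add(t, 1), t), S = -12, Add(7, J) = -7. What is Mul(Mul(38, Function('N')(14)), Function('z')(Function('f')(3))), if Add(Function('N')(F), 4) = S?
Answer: Rational(6536, 7) ≈ 933.71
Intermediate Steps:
J = -14 (J = Add(-7, -7) = -14)
Function('N')(F) = -16 (Function('N')(F) = Add(-4, -12) = -16)
Function('f')(t) = Add(1, Mul(2, t)) (Function('f')(t) = Add(Add(1, t), t) = Add(1, Mul(2, t)))
Function('z')(Y) = Rational(-43, 28) (Function('z')(Y) = Add(Rational(-3, 2), Mul(Rational(1, 2), Pow(-14, -1))) = Add(Rational(-3, 2), Mul(Rational(1, 2), Rational(-1, 14))) = Add(Rational(-3, 2), Rational(-1, 28)) = Rational(-43, 28))
Mul(Mul(38, Function('N')(14)), Function('z')(Function('f')(3))) = Mul(Mul(38, -16), Rational(-43, 28)) = Mul(-608, Rational(-43, 28)) = Rational(6536, 7)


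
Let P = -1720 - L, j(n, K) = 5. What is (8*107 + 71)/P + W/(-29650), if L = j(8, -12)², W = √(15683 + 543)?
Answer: -927/1745 - √16226/29650 ≈ -0.53553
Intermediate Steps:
W = √16226 ≈ 127.38
L = 25 (L = 5² = 25)
P = -1745 (P = -1720 - 1*25 = -1720 - 25 = -1745)
(8*107 + 71)/P + W/(-29650) = (8*107 + 71)/(-1745) + √16226/(-29650) = (856 + 71)*(-1/1745) + √16226*(-1/29650) = 927*(-1/1745) - √16226/29650 = -927/1745 - √16226/29650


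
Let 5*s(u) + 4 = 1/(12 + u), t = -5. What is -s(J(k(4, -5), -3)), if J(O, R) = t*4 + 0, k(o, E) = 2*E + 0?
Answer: 33/40 ≈ 0.82500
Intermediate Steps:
k(o, E) = 2*E
J(O, R) = -20 (J(O, R) = -5*4 + 0 = -20 + 0 = -20)
s(u) = -⅘ + 1/(5*(12 + u))
-s(J(k(4, -5), -3)) = -(-47 - 4*(-20))/(5*(12 - 20)) = -(-47 + 80)/(5*(-8)) = -(-1)*33/(5*8) = -1*(-33/40) = 33/40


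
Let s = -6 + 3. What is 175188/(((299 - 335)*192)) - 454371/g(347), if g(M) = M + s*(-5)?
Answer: -133501267/104256 ≈ -1280.5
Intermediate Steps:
s = -3
g(M) = 15 + M (g(M) = M - 3*(-5) = M + 15 = 15 + M)
175188/(((299 - 335)*192)) - 454371/g(347) = 175188/(((299 - 335)*192)) - 454371/(15 + 347) = 175188/((-36*192)) - 454371/362 = 175188/(-6912) - 454371*1/362 = 175188*(-1/6912) - 454371/362 = -14599/576 - 454371/362 = -133501267/104256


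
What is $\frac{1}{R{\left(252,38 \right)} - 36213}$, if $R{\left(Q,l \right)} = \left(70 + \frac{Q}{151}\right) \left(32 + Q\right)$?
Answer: $- \frac{151}{2394715} \approx -6.3056 \cdot 10^{-5}$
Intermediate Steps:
$R{\left(Q,l \right)} = \left(32 + Q\right) \left(70 + \frac{Q}{151}\right)$ ($R{\left(Q,l \right)} = \left(70 + Q \frac{1}{151}\right) \left(32 + Q\right) = \left(70 + \frac{Q}{151}\right) \left(32 + Q\right) = \left(32 + Q\right) \left(70 + \frac{Q}{151}\right)$)
$\frac{1}{R{\left(252,38 \right)} - 36213} = \frac{1}{\left(2240 + \frac{252^{2}}{151} + \frac{10602}{151} \cdot 252\right) - 36213} = \frac{1}{\left(2240 + \frac{1}{151} \cdot 63504 + \frac{2671704}{151}\right) - 36213} = \frac{1}{\left(2240 + \frac{63504}{151} + \frac{2671704}{151}\right) - 36213} = \frac{1}{\frac{3073448}{151} - 36213} = \frac{1}{- \frac{2394715}{151}} = - \frac{151}{2394715}$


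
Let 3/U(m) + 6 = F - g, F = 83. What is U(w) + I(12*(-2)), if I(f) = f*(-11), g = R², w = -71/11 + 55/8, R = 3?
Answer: 17955/68 ≈ 264.04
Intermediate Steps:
w = 37/88 (w = -71*1/11 + 55*(⅛) = -71/11 + 55/8 = 37/88 ≈ 0.42045)
g = 9 (g = 3² = 9)
U(m) = 3/68 (U(m) = 3/(-6 + (83 - 1*9)) = 3/(-6 + (83 - 9)) = 3/(-6 + 74) = 3/68)
I(f) = -11*f
U(w) + I(12*(-2)) = 3/68 - 132*(-2) = 3/68 - 11*(-24) = 3/68 + 264 = 17955/68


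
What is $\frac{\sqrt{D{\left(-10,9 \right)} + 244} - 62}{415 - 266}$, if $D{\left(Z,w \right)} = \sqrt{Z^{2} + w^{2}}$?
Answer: $- \frac{62}{149} + \frac{\sqrt{244 + \sqrt{181}}}{149} \approx -0.30842$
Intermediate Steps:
$\frac{\sqrt{D{\left(-10,9 \right)} + 244} - 62}{415 - 266} = \frac{\sqrt{\sqrt{\left(-10\right)^{2} + 9^{2}} + 244} - 62}{415 - 266} = \frac{\sqrt{\sqrt{100 + 81} + 244} - 62}{149} = \left(\sqrt{\sqrt{181} + 244} - 62\right) \frac{1}{149} = \left(\sqrt{244 + \sqrt{181}} - 62\right) \frac{1}{149} = \left(-62 + \sqrt{244 + \sqrt{181}}\right) \frac{1}{149} = - \frac{62}{149} + \frac{\sqrt{244 + \sqrt{181}}}{149}$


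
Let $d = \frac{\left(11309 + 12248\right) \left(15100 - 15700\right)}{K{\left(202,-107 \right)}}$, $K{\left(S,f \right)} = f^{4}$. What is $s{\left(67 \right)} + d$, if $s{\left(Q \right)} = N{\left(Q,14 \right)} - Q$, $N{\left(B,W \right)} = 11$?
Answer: $- \frac{7354591856}{131079601} \approx -56.108$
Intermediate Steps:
$s{\left(Q \right)} = 11 - Q$
$d = - \frac{14134200}{131079601}$ ($d = \frac{\left(11309 + 12248\right) \left(15100 - 15700\right)}{\left(-107\right)^{4}} = \frac{23557 \left(-600\right)}{131079601} = \left(-14134200\right) \frac{1}{131079601} = - \frac{14134200}{131079601} \approx -0.10783$)
$s{\left(67 \right)} + d = \left(11 - 67\right) - \frac{14134200}{131079601} = -56 - \frac{14134200}{131079601} = - \frac{7354591856}{131079601}$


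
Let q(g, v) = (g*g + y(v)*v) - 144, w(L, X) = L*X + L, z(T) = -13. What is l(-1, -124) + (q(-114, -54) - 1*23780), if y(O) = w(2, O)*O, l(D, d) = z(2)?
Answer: -320037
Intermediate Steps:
w(L, X) = L + L*X
l(D, d) = -13
y(O) = O*(2 + 2*O) (y(O) = (2*(1 + O))*O = (2 + 2*O)*O = O*(2 + 2*O))
q(g, v) = -144 + g**2 + 2*v**2*(1 + v) (q(g, v) = (g*g + (2*v*(1 + v))*v) - 144 = (g**2 + 2*v**2*(1 + v)) - 144 = -144 + g**2 + 2*v**2*(1 + v))
l(-1, -124) + (q(-114, -54) - 1*23780) = -13 + ((-144 + (-114)**2 + 2*(-54)**2*(1 - 54)) - 1*23780) = -13 + ((-144 + 12996 + 2*2916*(-53)) - 23780) = -13 + ((-144 + 12996 - 309096) - 23780) = -13 + (-296244 - 23780) = -13 - 320024 = -320037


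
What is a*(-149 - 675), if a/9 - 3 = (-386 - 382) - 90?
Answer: 6340680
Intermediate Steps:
a = -7695 (a = 27 + 9*((-386 - 382) - 90) = 27 + 9*(-768 - 90) = 27 + 9*(-858) = 27 - 7722 = -7695)
a*(-149 - 675) = -7695*(-149 - 675) = -7695*(-824) = 6340680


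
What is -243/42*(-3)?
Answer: 243/14 ≈ 17.357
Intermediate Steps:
-243/42*(-3) = -9*9/14*(-3) = -81/14*(-3) = 243/14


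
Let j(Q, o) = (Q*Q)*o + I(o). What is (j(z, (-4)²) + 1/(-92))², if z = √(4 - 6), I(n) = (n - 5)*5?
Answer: 4473225/8464 ≈ 528.50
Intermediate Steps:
I(n) = -25 + 5*n (I(n) = (-5 + n)*5 = -25 + 5*n)
z = I*√2 (z = √(-2) = I*√2 ≈ 1.4142*I)
j(Q, o) = -25 + 5*o + o*Q² (j(Q, o) = (Q*Q)*o + (-25 + 5*o) = Q²*o + (-25 + 5*o) = o*Q² + (-25 + 5*o) = -25 + 5*o + o*Q²)
(j(z, (-4)²) + 1/(-92))² = ((-25 + 5*(-4)² + (-4)²*(I*√2)²) + 1/(-92))² = ((-25 + 5*16 + 16*(-2)) - 1/92)² = ((-25 + 80 - 32) - 1/92)² = (23 - 1/92)² = (2115/92)² = 4473225/8464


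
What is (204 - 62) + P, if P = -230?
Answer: -88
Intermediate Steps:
(204 - 62) + P = (204 - 62) - 230 = 142 - 230 = -88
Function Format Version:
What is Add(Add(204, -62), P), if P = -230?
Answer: -88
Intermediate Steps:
Add(Add(204, -62), P) = Add(Add(204, -62), -230) = Add(142, -230) = -88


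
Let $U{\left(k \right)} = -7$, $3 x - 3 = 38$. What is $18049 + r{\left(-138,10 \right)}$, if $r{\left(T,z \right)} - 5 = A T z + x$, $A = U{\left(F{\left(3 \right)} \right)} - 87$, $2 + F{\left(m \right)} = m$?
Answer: $\frac{443363}{3} \approx 1.4779 \cdot 10^{5}$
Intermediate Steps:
$x = \frac{41}{3}$ ($x = 1 + \frac{1}{3} \cdot 38 = 1 + \frac{38}{3} = \frac{41}{3} \approx 13.667$)
$F{\left(m \right)} = -2 + m$
$A = -94$ ($A = -7 - 87 = -94$)
$r{\left(T,z \right)} = \frac{56}{3} - 94 T z$ ($r{\left(T,z \right)} = 5 + \left(- 94 T z + \frac{41}{3}\right) = 5 - \left(- \frac{41}{3} + 94 T z\right) = \frac{56}{3} - 94 T z$)
$18049 + r{\left(-138,10 \right)} = 18049 - \left(- \frac{56}{3} - 129720\right) = 18049 + \left(\frac{56}{3} + 129720\right) = 18049 + \frac{389216}{3} = \frac{443363}{3}$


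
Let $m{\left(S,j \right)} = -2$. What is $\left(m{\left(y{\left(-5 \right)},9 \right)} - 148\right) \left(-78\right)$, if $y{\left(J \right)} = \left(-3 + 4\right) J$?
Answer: $11700$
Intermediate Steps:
$y{\left(J \right)} = J$ ($y{\left(J \right)} = 1 J = J$)
$\left(m{\left(y{\left(-5 \right)},9 \right)} - 148\right) \left(-78\right) = \left(-2 - 148\right) \left(-78\right) = \left(-150\right) \left(-78\right) = 11700$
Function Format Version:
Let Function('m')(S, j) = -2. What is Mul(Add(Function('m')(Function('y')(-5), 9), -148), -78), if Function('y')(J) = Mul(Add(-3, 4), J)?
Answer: 11700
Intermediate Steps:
Function('y')(J) = J (Function('y')(J) = Mul(1, J) = J)
Mul(Add(Function('m')(Function('y')(-5), 9), -148), -78) = Mul(Add(-2, -148), -78) = Mul(-150, -78) = 11700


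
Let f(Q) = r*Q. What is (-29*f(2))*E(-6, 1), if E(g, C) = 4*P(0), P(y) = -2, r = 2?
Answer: 928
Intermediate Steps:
f(Q) = 2*Q
E(g, C) = -8 (E(g, C) = 4*(-2) = -8)
(-29*f(2))*E(-6, 1) = -58*2*(-8) = -29*4*(-8) = -116*(-8) = 928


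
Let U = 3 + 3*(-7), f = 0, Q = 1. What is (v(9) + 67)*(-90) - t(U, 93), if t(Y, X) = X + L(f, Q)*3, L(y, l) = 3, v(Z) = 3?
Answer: -6402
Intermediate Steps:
U = -18 (U = 3 - 21 = -18)
t(Y, X) = 9 + X (t(Y, X) = X + 3*3 = X + 9 = 9 + X)
(v(9) + 67)*(-90) - t(U, 93) = (3 + 67)*(-90) - (9 + 93) = 70*(-90) - 1*102 = -6300 - 102 = -6402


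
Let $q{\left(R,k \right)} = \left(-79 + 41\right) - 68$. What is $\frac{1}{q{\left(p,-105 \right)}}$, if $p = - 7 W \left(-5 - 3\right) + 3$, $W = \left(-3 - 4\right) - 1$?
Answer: $- \frac{1}{106} \approx -0.009434$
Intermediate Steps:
$W = -8$ ($W = -7 - 1 = -8$)
$p = -445$ ($p = - 7 \left(- 8 \left(-5 - 3\right)\right) + 3 = - 7 \left(\left(-8\right) \left(-8\right)\right) + 3 = \left(-7\right) 64 + 3 = -448 + 3 = -445$)
$q{\left(R,k \right)} = -106$ ($q{\left(R,k \right)} = -38 - 68 = -106$)
$\frac{1}{q{\left(p,-105 \right)}} = \frac{1}{-106} = - \frac{1}{106}$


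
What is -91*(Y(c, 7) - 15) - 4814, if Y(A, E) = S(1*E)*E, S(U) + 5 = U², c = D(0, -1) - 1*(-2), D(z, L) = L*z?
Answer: -31477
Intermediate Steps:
c = 2 (c = -1*0 - 1*(-2) = 0 + 2 = 2)
S(U) = -5 + U²
Y(A, E) = E*(-5 + E²) (Y(A, E) = (-5 + (1*E)²)*E = (-5 + E²)*E = E*(-5 + E²))
-91*(Y(c, 7) - 15) - 4814 = -91*(7*(-5 + 7²) - 15) - 4814 = -91*(7*(-5 + 49) - 15) - 4814 = -91*(7*44 - 15) - 4814 = -91*(308 - 15) - 4814 = -91*293 - 4814 = -26663 - 4814 = -31477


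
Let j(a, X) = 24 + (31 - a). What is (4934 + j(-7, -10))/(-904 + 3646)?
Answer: 2498/1371 ≈ 1.8220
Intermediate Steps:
j(a, X) = 55 - a
(4934 + j(-7, -10))/(-904 + 3646) = (4934 + (55 - 1*(-7)))/(-904 + 3646) = (4934 + (55 + 7))/2742 = (4934 + 62)*(1/2742) = 4996*(1/2742) = 2498/1371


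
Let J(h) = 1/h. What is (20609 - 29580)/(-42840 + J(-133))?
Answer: 1193143/5697721 ≈ 0.20941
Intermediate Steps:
(20609 - 29580)/(-42840 + J(-133)) = (20609 - 29580)/(-42840 + 1/(-133)) = -8971/(-42840 - 1/133) = -8971/(-5697721/133) = -8971*(-133/5697721) = 1193143/5697721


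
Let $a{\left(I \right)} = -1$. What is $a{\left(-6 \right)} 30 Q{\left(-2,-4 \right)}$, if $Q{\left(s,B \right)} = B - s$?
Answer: $60$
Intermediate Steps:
$a{\left(-6 \right)} 30 Q{\left(-2,-4 \right)} = \left(-1\right) 30 \left(-4 - -2\right) = - 30 \left(-4 + 2\right) = \left(-30\right) \left(-2\right) = 60$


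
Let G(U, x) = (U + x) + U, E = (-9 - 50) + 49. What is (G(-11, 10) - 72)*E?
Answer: 840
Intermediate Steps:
E = -10 (E = -59 + 49 = -10)
G(U, x) = x + 2*U
(G(-11, 10) - 72)*E = ((10 + 2*(-11)) - 72)*(-10) = ((10 - 22) - 72)*(-10) = (-12 - 72)*(-10) = -84*(-10) = 840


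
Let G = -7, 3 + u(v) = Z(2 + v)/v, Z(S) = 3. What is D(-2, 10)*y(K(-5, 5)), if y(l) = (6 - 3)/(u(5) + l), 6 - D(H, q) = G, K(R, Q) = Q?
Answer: 15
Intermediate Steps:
u(v) = -3 + 3/v
D(H, q) = 13 (D(H, q) = 6 - 1*(-7) = 6 + 7 = 13)
y(l) = 3/(-12/5 + l) (y(l) = (6 - 3)/((-3 + 3/5) + l) = 3/((-3 + 3*(1/5)) + l) = 3/((-3 + 3/5) + l) = 3/(-12/5 + l))
D(-2, 10)*y(K(-5, 5)) = 13*(15/(-12 + 5*5)) = 13*(15/(-12 + 25)) = 13*(15/13) = 15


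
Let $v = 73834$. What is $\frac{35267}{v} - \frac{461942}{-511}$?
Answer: $\frac{34125047065}{37729174} \approx 904.47$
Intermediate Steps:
$\frac{35267}{v} - \frac{461942}{-511} = \frac{35267}{73834} - \frac{461942}{-511} = 35267 \cdot \frac{1}{73834} - - \frac{461942}{511} = \frac{35267}{73834} + \frac{461942}{511} = \frac{34125047065}{37729174}$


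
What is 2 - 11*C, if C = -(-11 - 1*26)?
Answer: -405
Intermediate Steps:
C = 37 (C = -(-11 - 26) = -1*(-37) = 37)
2 - 11*C = 2 - 11*37 = 2 - 407 = -405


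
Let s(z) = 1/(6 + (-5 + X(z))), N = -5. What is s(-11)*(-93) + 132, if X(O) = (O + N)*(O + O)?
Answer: 46503/353 ≈ 131.74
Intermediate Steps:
X(O) = 2*O*(-5 + O) (X(O) = (O - 5)*(O + O) = (-5 + O)*(2*O) = 2*O*(-5 + O))
s(z) = 1/(1 + 2*z*(-5 + z)) (s(z) = 1/(6 + (-5 + 2*z*(-5 + z))) = 1/(1 + 2*z*(-5 + z)))
s(-11)*(-93) + 132 = -93/(1 + 2*(-11)*(-5 - 11)) + 132 = -93/(1 + 2*(-11)*(-16)) + 132 = -93/(1 + 352) + 132 = -93/353 + 132 = 46503/353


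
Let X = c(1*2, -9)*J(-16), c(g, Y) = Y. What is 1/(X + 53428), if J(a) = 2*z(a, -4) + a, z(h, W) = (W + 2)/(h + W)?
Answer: 5/267851 ≈ 1.8667e-5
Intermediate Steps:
z(h, W) = (2 + W)/(W + h)
J(a) = a - 4/(-4 + a) (J(a) = 2*((2 - 4)/(-4 + a)) + a = 2*(-2/(-4 + a)) + a = -4/(-4 + a) + a = a - 4/(-4 + a))
X = 711/5 (X = -9*(-4 - 16*(-4 - 16))/(-4 - 16) = -9*(-4 - 16*(-20))/(-20) = -(-9)*(-4 + 320)/20 = -(-9)*316/20 = -9*(-79/5) = 711/5 ≈ 142.20)
1/(X + 53428) = 1/(711/5 + 53428) = 1/(267851/5) = 5/267851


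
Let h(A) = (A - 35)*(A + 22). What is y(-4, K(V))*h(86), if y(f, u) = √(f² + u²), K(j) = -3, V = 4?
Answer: 27540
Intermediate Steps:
h(A) = (-35 + A)*(22 + A)
y(-4, K(V))*h(86) = √((-4)² + (-3)²)*(-770 + 86² - 13*86) = √(16 + 9)*(-770 + 7396 - 1118) = √25*5508 = 5*5508 = 27540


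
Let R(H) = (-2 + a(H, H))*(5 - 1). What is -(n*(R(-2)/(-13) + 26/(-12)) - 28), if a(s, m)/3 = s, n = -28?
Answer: 1414/39 ≈ 36.256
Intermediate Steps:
a(s, m) = 3*s
R(H) = -8 + 12*H (R(H) = (-2 + 3*H)*(5 - 1) = (-2 + 3*H)*4 = -8 + 12*H)
-(n*(R(-2)/(-13) + 26/(-12)) - 28) = -(-28*((-8 + 12*(-2))/(-13) + 26/(-12)) - 28) = -(-28*((-8 - 24)*(-1/13) + 26*(-1/12)) - 28) = -(-28*(-32*(-1/13) - 13/6) - 28) = -(-28*(32/13 - 13/6) - 28) = -(-28*23/78 - 28) = -(-322/39 - 28) = -1*(-1414/39) = 1414/39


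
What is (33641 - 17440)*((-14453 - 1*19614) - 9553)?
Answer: -706687620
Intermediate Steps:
(33641 - 17440)*((-14453 - 1*19614) - 9553) = 16201*((-14453 - 19614) - 9553) = 16201*(-34067 - 9553) = 16201*(-43620) = -706687620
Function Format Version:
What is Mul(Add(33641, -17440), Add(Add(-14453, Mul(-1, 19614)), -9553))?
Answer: -706687620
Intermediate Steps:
Mul(Add(33641, -17440), Add(Add(-14453, Mul(-1, 19614)), -9553)) = Mul(16201, Add(Add(-14453, -19614), -9553)) = Mul(16201, Add(-34067, -9553)) = Mul(16201, -43620) = -706687620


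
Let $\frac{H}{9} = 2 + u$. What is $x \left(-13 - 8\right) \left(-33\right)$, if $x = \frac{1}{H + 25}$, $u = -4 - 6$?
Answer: $- \frac{693}{47} \approx -14.745$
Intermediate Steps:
$u = -10$
$H = -72$ ($H = 9 \left(2 - 10\right) = 9 \left(-8\right) = -72$)
$x = - \frac{1}{47}$ ($x = \frac{1}{-72 + 25} = \frac{1}{-47} = - \frac{1}{47} \approx -0.021277$)
$x \left(-13 - 8\right) \left(-33\right) = - \frac{-13 - 8}{47} \left(-33\right) = \left(- \frac{1}{47}\right) \left(-21\right) \left(-33\right) = \frac{21}{47} \left(-33\right) = - \frac{693}{47}$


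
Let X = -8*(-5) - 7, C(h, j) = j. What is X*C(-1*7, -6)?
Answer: -198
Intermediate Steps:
X = 33 (X = 40 - 7 = 33)
X*C(-1*7, -6) = 33*(-6) = -198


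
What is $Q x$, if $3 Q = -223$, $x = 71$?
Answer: $- \frac{15833}{3} \approx -5277.7$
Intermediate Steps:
$Q = - \frac{223}{3}$ ($Q = \frac{1}{3} \left(-223\right) = - \frac{223}{3} \approx -74.333$)
$Q x = \left(- \frac{223}{3}\right) 71 = - \frac{15833}{3}$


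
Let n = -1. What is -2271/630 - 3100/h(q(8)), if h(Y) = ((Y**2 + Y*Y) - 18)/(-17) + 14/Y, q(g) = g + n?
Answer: 5516089/4830 ≈ 1142.0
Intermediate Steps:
q(g) = -1 + g (q(g) = g - 1 = -1 + g)
h(Y) = 18/17 + 14/Y - 2*Y**2/17 (h(Y) = ((Y**2 + Y**2) - 18)*(-1/17) + 14/Y = (2*Y**2 - 18)*(-1/17) + 14/Y = (-18 + 2*Y**2)*(-1/17) + 14/Y = (18/17 - 2*Y**2/17) + 14/Y = 18/17 + 14/Y - 2*Y**2/17)
-2271/630 - 3100/h(q(8)) = -2271/630 - 3100*17*(-1 + 8)/(2*(119 - (-1 + 8)*(-9 + (-1 + 8)**2))) = -2271*1/630 - 3100*119/(2*(119 - 1*7*(-9 + 7**2))) = -757/210 - 3100*119/(2*(119 - 1*7*(-9 + 49))) = -757/210 - 3100*119/(2*(119 - 1*7*40)) = -757/210 - 3100*119/(2*(119 - 280)) = -757/210 - 3100/((2/17)*(1/7)*(-161)) = -757/210 - 3100/(-46/17) = -757/210 - 3100*(-17/46) = -757/210 + 26350/23 = 5516089/4830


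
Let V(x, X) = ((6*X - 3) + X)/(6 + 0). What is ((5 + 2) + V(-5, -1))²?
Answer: 256/9 ≈ 28.444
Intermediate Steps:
V(x, X) = -½ + 7*X/6 (V(x, X) = ((-3 + 6*X) + X)/6 = (-3 + 7*X)*(⅙) = -½ + 7*X/6)
((5 + 2) + V(-5, -1))² = ((5 + 2) + (-½ + (7/6)*(-1)))² = (7 + (-½ - 7/6))² = (7 - 5/3)² = (16/3)² = 256/9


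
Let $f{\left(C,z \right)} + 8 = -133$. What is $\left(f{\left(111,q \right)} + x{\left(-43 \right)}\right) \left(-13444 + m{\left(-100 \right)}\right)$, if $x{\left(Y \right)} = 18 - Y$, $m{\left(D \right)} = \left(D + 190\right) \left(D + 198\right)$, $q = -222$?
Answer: $369920$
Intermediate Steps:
$f{\left(C,z \right)} = -141$ ($f{\left(C,z \right)} = -8 - 133 = -141$)
$m{\left(D \right)} = \left(190 + D\right) \left(198 + D\right)$
$\left(f{\left(111,q \right)} + x{\left(-43 \right)}\right) \left(-13444 + m{\left(-100 \right)}\right) = \left(-141 + \left(18 - -43\right)\right) \left(-13444 + \left(37620 + \left(-100\right)^{2} + 388 \left(-100\right)\right)\right) = \left(-141 + \left(18 + 43\right)\right) \left(-13444 + \left(37620 + 10000 - 38800\right)\right) = \left(-141 + 61\right) \left(-13444 + 8820\right) = \left(-80\right) \left(-4624\right) = 369920$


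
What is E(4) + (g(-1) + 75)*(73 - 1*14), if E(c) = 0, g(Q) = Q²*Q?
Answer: 4366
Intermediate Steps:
g(Q) = Q³
E(4) + (g(-1) + 75)*(73 - 1*14) = 0 + ((-1)³ + 75)*(73 - 1*14) = 0 + (-1 + 75)*(73 - 14) = 0 + 74*59 = 0 + 4366 = 4366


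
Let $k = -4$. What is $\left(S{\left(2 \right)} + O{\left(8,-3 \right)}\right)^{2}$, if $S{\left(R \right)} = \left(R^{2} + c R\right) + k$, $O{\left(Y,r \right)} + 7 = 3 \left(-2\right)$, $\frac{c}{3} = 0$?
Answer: $169$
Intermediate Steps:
$c = 0$ ($c = 3 \cdot 0 = 0$)
$O{\left(Y,r \right)} = -13$ ($O{\left(Y,r \right)} = -7 + 3 \left(-2\right) = -7 - 6 = -13$)
$S{\left(R \right)} = -4 + R^{2}$ ($S{\left(R \right)} = \left(R^{2} + 0 R\right) - 4 = \left(R^{2} + 0\right) - 4 = R^{2} - 4 = -4 + R^{2}$)
$\left(S{\left(2 \right)} + O{\left(8,-3 \right)}\right)^{2} = \left(\left(-4 + 2^{2}\right) - 13\right)^{2} = \left(\left(-4 + 4\right) - 13\right)^{2} = \left(0 - 13\right)^{2} = \left(-13\right)^{2} = 169$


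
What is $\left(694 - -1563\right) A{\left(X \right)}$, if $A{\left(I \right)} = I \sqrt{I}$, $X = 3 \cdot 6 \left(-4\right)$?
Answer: $- 975024 i \sqrt{2} \approx - 1.3789 \cdot 10^{6} i$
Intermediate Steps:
$X = -72$ ($X = 18 \left(-4\right) = -72$)
$A{\left(I \right)} = I^{\frac{3}{2}}$
$\left(694 - -1563\right) A{\left(X \right)} = \left(694 - -1563\right) \left(-72\right)^{\frac{3}{2}} = \left(694 + 1563\right) \left(- 432 i \sqrt{2}\right) = 2257 \left(- 432 i \sqrt{2}\right) = - 975024 i \sqrt{2}$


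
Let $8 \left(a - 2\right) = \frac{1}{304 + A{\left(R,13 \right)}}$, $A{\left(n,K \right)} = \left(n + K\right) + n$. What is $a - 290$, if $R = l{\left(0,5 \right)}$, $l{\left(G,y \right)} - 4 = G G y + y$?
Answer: $- \frac{771839}{2680} \approx -288.0$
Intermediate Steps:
$l{\left(G,y \right)} = 4 + y + y G^{2}$ ($l{\left(G,y \right)} = 4 + \left(G G y + y\right) = 4 + \left(G^{2} y + y\right) = 4 + \left(y G^{2} + y\right) = 4 + \left(y + y G^{2}\right) = 4 + y + y G^{2}$)
$R = 9$ ($R = 4 + 5 + 5 \cdot 0^{2} = 4 + 5 + 5 \cdot 0 = 4 + 5 + 0 = 9$)
$A{\left(n,K \right)} = K + 2 n$ ($A{\left(n,K \right)} = \left(K + n\right) + n = K + 2 n$)
$a = \frac{5361}{2680}$ ($a = 2 + \frac{1}{8 \left(304 + \left(13 + 2 \cdot 9\right)\right)} = 2 + \frac{1}{8 \left(304 + \left(13 + 18\right)\right)} = 2 + \frac{1}{8 \left(304 + 31\right)} = 2 + \frac{1}{8 \cdot 335} = 2 + \frac{1}{8} \cdot \frac{1}{335} = 2 + \frac{1}{2680} = \frac{5361}{2680} \approx 2.0004$)
$a - 290 = \frac{5361}{2680} - 290 = - \frac{771839}{2680}$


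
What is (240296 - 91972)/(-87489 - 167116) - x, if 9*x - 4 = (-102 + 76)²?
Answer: -174466316/2291445 ≈ -76.138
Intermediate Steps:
x = 680/9 (x = 4/9 + (-102 + 76)²/9 = 4/9 + (⅑)*(-26)² = 4/9 + (⅑)*676 = 4/9 + 676/9 = 680/9 ≈ 75.556)
(240296 - 91972)/(-87489 - 167116) - x = (240296 - 91972)/(-87489 - 167116) - 1*680/9 = 148324/(-254605) - 680/9 = 148324*(-1/254605) - 680/9 = -148324/254605 - 680/9 = -174466316/2291445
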